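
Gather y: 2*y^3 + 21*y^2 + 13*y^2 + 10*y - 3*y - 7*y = 2*y^3 + 34*y^2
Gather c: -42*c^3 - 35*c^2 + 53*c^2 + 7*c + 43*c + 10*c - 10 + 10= -42*c^3 + 18*c^2 + 60*c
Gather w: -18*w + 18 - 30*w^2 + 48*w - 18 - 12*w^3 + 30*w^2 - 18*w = -12*w^3 + 12*w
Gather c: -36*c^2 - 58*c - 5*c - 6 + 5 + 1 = -36*c^2 - 63*c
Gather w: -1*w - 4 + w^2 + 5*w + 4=w^2 + 4*w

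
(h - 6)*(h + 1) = h^2 - 5*h - 6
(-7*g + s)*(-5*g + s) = 35*g^2 - 12*g*s + s^2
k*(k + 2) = k^2 + 2*k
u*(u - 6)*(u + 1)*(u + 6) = u^4 + u^3 - 36*u^2 - 36*u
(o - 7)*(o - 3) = o^2 - 10*o + 21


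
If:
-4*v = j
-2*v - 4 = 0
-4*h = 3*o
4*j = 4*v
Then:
No Solution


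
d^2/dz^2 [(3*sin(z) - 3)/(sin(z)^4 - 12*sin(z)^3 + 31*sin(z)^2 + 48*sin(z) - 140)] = 3*(-9*sin(z)^9 + 148*sin(z)^8 - 902*sin(z)^7 + 3004*sin(z)^6 - 9075*sin(z)^5 + 23454*sin(z)^4 - 25062*sin(z)^3 - 11206*sin(z)^2 + 14312*sin(z) + 152)/(sin(z)^4 - 12*sin(z)^3 + 31*sin(z)^2 + 48*sin(z) - 140)^3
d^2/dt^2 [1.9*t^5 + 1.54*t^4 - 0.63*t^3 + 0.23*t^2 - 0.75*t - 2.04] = 38.0*t^3 + 18.48*t^2 - 3.78*t + 0.46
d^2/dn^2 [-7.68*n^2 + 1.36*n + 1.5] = -15.3600000000000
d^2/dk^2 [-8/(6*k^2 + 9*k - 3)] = 16*(4*k^2 + 6*k - (4*k + 3)^2 - 2)/(3*(2*k^2 + 3*k - 1)^3)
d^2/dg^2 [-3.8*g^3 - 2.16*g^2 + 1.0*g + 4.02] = -22.8*g - 4.32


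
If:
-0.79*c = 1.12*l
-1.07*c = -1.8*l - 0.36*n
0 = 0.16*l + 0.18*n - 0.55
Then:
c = 0.52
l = -0.37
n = 3.38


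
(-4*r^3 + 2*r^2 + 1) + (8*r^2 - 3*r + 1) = -4*r^3 + 10*r^2 - 3*r + 2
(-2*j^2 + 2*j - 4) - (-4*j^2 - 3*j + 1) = 2*j^2 + 5*j - 5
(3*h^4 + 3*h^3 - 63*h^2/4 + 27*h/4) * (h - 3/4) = 3*h^5 + 3*h^4/4 - 18*h^3 + 297*h^2/16 - 81*h/16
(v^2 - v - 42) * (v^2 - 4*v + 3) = v^4 - 5*v^3 - 35*v^2 + 165*v - 126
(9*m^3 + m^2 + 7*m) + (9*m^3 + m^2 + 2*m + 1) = 18*m^3 + 2*m^2 + 9*m + 1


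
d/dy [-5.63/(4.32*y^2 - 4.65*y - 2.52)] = (48.6432*y - 26.1795)/(-4.32*y^2 + 4.65*y + 2.52)^2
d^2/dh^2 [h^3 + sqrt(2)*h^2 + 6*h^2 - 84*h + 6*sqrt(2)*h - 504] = 6*h + 2*sqrt(2) + 12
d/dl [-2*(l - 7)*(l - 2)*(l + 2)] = -6*l^2 + 28*l + 8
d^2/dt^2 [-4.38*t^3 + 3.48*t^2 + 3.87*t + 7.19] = 6.96 - 26.28*t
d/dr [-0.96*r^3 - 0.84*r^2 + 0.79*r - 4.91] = -2.88*r^2 - 1.68*r + 0.79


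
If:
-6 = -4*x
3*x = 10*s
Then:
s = 9/20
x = 3/2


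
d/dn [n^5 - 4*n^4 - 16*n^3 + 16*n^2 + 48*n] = 5*n^4 - 16*n^3 - 48*n^2 + 32*n + 48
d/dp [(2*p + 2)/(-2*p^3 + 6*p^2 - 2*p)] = (2*p^3 - 6*p + 1)/(p^2*(p^4 - 6*p^3 + 11*p^2 - 6*p + 1))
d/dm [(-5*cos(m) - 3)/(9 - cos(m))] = 48*sin(m)/(cos(m) - 9)^2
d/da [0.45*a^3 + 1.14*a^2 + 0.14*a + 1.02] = 1.35*a^2 + 2.28*a + 0.14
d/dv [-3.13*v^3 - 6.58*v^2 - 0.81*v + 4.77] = -9.39*v^2 - 13.16*v - 0.81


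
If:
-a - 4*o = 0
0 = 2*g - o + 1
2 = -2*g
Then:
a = 4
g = -1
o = -1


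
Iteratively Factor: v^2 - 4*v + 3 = (v - 3)*(v - 1)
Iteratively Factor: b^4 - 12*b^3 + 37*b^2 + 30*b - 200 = (b - 5)*(b^3 - 7*b^2 + 2*b + 40) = (b - 5)*(b - 4)*(b^2 - 3*b - 10) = (b - 5)^2*(b - 4)*(b + 2)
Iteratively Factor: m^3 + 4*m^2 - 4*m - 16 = (m + 4)*(m^2 - 4) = (m + 2)*(m + 4)*(m - 2)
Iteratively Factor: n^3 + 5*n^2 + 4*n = (n)*(n^2 + 5*n + 4) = n*(n + 4)*(n + 1)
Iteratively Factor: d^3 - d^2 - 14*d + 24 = (d + 4)*(d^2 - 5*d + 6) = (d - 2)*(d + 4)*(d - 3)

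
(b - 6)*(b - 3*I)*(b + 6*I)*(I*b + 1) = I*b^4 - 2*b^3 - 6*I*b^3 + 12*b^2 + 21*I*b^2 + 18*b - 126*I*b - 108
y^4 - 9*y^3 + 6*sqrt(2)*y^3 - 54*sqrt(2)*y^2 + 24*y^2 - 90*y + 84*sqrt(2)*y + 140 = (y - 7)*(y - 2)*(y + sqrt(2))*(y + 5*sqrt(2))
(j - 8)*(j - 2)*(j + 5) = j^3 - 5*j^2 - 34*j + 80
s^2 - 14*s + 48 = (s - 8)*(s - 6)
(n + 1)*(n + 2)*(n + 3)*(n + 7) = n^4 + 13*n^3 + 53*n^2 + 83*n + 42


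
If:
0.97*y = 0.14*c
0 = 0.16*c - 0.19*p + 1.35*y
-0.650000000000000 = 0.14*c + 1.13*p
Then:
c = -0.29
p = -0.54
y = -0.04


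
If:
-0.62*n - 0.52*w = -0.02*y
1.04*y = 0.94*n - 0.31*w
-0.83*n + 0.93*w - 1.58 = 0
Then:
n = -0.83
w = 0.95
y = -1.04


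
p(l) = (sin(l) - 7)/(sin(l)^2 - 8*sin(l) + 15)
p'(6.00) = -0.14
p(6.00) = -0.42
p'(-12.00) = -0.24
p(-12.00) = -0.59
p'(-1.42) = -0.01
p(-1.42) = -0.33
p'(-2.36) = 0.08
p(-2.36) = -0.36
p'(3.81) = 0.09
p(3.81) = -0.37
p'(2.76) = 0.23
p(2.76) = -0.55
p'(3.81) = 0.09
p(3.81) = -0.37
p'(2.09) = 0.19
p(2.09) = -0.70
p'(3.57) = 0.12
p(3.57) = -0.40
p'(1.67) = 0.04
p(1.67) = -0.75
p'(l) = (-2*sin(l)*cos(l) + 8*cos(l))*(sin(l) - 7)/(sin(l)^2 - 8*sin(l) + 15)^2 + cos(l)/(sin(l)^2 - 8*sin(l) + 15) = (14*sin(l) + cos(l)^2 - 42)*cos(l)/(sin(l)^2 - 8*sin(l) + 15)^2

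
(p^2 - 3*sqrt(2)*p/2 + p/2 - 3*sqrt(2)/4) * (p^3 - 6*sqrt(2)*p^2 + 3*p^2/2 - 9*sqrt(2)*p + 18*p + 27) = p^5 - 15*sqrt(2)*p^4/2 + 2*p^4 - 15*sqrt(2)*p^3 + 147*p^3/4 - 261*sqrt(2)*p^2/8 + 72*p^2 - 54*sqrt(2)*p + 27*p - 81*sqrt(2)/4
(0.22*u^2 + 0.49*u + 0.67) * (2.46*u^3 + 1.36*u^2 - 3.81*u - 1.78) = 0.5412*u^5 + 1.5046*u^4 + 1.4764*u^3 - 1.3473*u^2 - 3.4249*u - 1.1926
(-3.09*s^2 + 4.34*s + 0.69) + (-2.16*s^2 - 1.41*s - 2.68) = -5.25*s^2 + 2.93*s - 1.99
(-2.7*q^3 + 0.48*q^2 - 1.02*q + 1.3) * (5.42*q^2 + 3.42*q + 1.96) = -14.634*q^5 - 6.6324*q^4 - 9.1788*q^3 + 4.4984*q^2 + 2.4468*q + 2.548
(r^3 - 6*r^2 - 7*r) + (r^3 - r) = 2*r^3 - 6*r^2 - 8*r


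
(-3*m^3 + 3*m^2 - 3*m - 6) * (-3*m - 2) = 9*m^4 - 3*m^3 + 3*m^2 + 24*m + 12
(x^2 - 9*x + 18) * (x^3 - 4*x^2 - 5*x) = x^5 - 13*x^4 + 49*x^3 - 27*x^2 - 90*x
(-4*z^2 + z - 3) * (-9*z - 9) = 36*z^3 + 27*z^2 + 18*z + 27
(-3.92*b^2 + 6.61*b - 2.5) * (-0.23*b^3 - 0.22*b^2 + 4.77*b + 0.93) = 0.9016*b^5 - 0.6579*b^4 - 19.5776*b^3 + 28.4341*b^2 - 5.7777*b - 2.325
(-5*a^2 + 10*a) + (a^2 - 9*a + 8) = -4*a^2 + a + 8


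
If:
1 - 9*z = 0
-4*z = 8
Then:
No Solution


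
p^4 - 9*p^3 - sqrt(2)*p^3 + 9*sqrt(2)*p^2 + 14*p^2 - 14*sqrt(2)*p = p*(p - 7)*(p - 2)*(p - sqrt(2))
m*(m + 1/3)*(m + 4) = m^3 + 13*m^2/3 + 4*m/3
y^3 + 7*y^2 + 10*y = y*(y + 2)*(y + 5)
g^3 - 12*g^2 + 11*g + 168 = (g - 8)*(g - 7)*(g + 3)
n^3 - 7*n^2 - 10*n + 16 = (n - 8)*(n - 1)*(n + 2)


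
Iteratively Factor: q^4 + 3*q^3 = (q)*(q^3 + 3*q^2) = q^2*(q^2 + 3*q) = q^3*(q + 3)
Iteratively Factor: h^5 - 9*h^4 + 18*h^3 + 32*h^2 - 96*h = (h - 4)*(h^4 - 5*h^3 - 2*h^2 + 24*h) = (h - 4)*(h + 2)*(h^3 - 7*h^2 + 12*h) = (h - 4)*(h - 3)*(h + 2)*(h^2 - 4*h) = h*(h - 4)*(h - 3)*(h + 2)*(h - 4)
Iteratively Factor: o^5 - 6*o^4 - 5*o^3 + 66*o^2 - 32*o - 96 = (o + 1)*(o^4 - 7*o^3 + 2*o^2 + 64*o - 96) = (o - 4)*(o + 1)*(o^3 - 3*o^2 - 10*o + 24) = (o - 4)*(o - 2)*(o + 1)*(o^2 - o - 12) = (o - 4)*(o - 2)*(o + 1)*(o + 3)*(o - 4)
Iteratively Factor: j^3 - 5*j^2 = (j)*(j^2 - 5*j) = j^2*(j - 5)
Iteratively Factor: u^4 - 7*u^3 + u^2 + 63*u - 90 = (u - 2)*(u^3 - 5*u^2 - 9*u + 45) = (u - 3)*(u - 2)*(u^2 - 2*u - 15) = (u - 3)*(u - 2)*(u + 3)*(u - 5)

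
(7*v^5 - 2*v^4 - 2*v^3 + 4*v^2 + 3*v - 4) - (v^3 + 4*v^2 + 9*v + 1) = 7*v^5 - 2*v^4 - 3*v^3 - 6*v - 5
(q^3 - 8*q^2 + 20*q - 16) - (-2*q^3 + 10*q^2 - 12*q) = 3*q^3 - 18*q^2 + 32*q - 16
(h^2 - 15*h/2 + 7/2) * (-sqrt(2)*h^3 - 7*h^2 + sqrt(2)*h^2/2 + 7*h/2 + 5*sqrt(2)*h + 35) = -sqrt(2)*h^5 - 7*h^4 + 8*sqrt(2)*h^4 - 9*sqrt(2)*h^3/4 + 56*h^3 - 143*sqrt(2)*h^2/4 - 63*h^2/4 - 1001*h/4 + 35*sqrt(2)*h/2 + 245/2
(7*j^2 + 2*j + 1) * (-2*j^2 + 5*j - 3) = -14*j^4 + 31*j^3 - 13*j^2 - j - 3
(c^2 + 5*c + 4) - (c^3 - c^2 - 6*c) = -c^3 + 2*c^2 + 11*c + 4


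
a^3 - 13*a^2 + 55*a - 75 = (a - 5)^2*(a - 3)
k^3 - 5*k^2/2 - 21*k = k*(k - 6)*(k + 7/2)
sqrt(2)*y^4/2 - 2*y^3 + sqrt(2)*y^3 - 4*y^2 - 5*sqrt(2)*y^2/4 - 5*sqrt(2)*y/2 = y*(y + 2)*(y - 5*sqrt(2)/2)*(sqrt(2)*y/2 + 1/2)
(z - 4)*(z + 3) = z^2 - z - 12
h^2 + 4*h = h*(h + 4)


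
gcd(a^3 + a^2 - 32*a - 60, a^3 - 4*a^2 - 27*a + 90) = a^2 - a - 30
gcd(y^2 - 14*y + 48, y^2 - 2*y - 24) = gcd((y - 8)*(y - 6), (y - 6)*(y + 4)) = y - 6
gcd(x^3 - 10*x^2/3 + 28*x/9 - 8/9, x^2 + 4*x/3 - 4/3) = x - 2/3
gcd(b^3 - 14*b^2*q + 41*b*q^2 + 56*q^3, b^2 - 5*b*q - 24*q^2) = -b + 8*q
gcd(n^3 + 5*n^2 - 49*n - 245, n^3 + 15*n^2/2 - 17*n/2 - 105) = n + 5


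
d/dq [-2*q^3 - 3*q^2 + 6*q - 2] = -6*q^2 - 6*q + 6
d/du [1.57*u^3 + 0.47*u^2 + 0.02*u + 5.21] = 4.71*u^2 + 0.94*u + 0.02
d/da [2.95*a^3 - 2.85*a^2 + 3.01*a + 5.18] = 8.85*a^2 - 5.7*a + 3.01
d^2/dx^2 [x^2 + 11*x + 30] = 2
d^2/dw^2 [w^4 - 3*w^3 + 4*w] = 6*w*(2*w - 3)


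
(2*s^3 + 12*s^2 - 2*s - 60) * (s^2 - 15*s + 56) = 2*s^5 - 18*s^4 - 70*s^3 + 642*s^2 + 788*s - 3360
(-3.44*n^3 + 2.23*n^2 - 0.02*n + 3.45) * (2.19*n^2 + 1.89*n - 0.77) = -7.5336*n^5 - 1.6179*n^4 + 6.8197*n^3 + 5.8006*n^2 + 6.5359*n - 2.6565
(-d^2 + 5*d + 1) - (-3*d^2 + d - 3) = 2*d^2 + 4*d + 4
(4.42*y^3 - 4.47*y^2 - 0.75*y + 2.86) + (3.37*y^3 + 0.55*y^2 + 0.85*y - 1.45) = 7.79*y^3 - 3.92*y^2 + 0.1*y + 1.41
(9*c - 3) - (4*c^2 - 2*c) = -4*c^2 + 11*c - 3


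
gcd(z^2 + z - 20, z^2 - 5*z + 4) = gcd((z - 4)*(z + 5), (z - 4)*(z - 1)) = z - 4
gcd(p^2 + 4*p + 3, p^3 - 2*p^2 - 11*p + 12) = p + 3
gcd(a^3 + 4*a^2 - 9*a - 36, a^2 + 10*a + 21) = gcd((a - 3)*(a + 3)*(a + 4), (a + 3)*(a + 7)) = a + 3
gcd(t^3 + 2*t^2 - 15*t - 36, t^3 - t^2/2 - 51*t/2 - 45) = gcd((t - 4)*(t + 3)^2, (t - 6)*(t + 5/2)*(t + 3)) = t + 3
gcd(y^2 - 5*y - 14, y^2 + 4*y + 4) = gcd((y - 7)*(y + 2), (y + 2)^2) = y + 2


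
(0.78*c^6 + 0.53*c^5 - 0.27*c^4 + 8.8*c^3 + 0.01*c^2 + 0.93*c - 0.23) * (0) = 0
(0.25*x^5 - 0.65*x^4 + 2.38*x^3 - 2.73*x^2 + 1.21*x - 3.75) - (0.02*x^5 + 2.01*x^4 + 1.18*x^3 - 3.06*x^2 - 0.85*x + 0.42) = 0.23*x^5 - 2.66*x^4 + 1.2*x^3 + 0.33*x^2 + 2.06*x - 4.17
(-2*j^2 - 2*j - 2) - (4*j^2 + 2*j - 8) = -6*j^2 - 4*j + 6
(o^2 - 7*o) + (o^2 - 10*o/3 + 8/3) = 2*o^2 - 31*o/3 + 8/3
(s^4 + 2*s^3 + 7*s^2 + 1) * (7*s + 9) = 7*s^5 + 23*s^4 + 67*s^3 + 63*s^2 + 7*s + 9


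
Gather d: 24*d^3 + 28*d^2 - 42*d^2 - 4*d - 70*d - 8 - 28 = 24*d^3 - 14*d^2 - 74*d - 36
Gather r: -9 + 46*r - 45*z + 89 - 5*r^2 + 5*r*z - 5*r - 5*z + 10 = -5*r^2 + r*(5*z + 41) - 50*z + 90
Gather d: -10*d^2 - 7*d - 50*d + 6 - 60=-10*d^2 - 57*d - 54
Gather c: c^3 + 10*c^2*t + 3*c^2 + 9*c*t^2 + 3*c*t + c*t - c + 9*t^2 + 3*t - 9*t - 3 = c^3 + c^2*(10*t + 3) + c*(9*t^2 + 4*t - 1) + 9*t^2 - 6*t - 3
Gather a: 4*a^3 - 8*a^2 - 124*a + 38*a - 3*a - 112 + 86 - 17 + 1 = 4*a^3 - 8*a^2 - 89*a - 42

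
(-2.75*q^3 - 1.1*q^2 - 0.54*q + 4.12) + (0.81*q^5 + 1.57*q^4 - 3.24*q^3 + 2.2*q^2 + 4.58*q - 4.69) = 0.81*q^5 + 1.57*q^4 - 5.99*q^3 + 1.1*q^2 + 4.04*q - 0.57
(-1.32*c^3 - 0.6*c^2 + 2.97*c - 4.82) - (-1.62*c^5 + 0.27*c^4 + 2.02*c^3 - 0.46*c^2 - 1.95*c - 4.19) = 1.62*c^5 - 0.27*c^4 - 3.34*c^3 - 0.14*c^2 + 4.92*c - 0.63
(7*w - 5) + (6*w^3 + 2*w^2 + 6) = 6*w^3 + 2*w^2 + 7*w + 1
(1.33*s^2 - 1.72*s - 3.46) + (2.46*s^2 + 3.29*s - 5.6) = 3.79*s^2 + 1.57*s - 9.06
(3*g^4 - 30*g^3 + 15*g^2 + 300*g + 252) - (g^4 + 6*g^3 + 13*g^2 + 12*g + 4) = 2*g^4 - 36*g^3 + 2*g^2 + 288*g + 248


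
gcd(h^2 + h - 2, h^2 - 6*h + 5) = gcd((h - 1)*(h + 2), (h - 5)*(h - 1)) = h - 1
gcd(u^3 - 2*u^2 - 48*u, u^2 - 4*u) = u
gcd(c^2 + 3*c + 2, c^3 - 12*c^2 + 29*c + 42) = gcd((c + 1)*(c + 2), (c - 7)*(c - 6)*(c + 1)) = c + 1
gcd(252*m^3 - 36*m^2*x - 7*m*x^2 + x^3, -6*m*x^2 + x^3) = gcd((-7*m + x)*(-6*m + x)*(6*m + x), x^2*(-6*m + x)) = -6*m + x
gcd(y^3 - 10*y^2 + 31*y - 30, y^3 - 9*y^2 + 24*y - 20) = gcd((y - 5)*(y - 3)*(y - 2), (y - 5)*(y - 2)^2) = y^2 - 7*y + 10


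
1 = 1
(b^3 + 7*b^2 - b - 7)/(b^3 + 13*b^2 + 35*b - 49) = (b + 1)/(b + 7)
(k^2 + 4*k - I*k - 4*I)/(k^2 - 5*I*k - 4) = (k + 4)/(k - 4*I)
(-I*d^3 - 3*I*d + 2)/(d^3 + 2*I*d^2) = (-I*d^3 - 3*I*d + 2)/(d^2*(d + 2*I))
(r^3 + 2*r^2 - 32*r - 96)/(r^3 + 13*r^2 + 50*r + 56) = (r^2 - 2*r - 24)/(r^2 + 9*r + 14)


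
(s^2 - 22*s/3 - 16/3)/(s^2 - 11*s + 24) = (s + 2/3)/(s - 3)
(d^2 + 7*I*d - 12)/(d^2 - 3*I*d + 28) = (d + 3*I)/(d - 7*I)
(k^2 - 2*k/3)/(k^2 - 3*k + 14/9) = 3*k/(3*k - 7)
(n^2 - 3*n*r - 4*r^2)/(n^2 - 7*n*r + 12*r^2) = (-n - r)/(-n + 3*r)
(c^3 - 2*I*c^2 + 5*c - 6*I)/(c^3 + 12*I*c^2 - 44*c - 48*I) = (c^2 - 4*I*c - 3)/(c^2 + 10*I*c - 24)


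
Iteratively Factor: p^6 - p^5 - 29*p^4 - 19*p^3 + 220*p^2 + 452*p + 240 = (p + 2)*(p^5 - 3*p^4 - 23*p^3 + 27*p^2 + 166*p + 120) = (p + 2)^2*(p^4 - 5*p^3 - 13*p^2 + 53*p + 60) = (p + 2)^2*(p + 3)*(p^3 - 8*p^2 + 11*p + 20) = (p + 1)*(p + 2)^2*(p + 3)*(p^2 - 9*p + 20) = (p - 4)*(p + 1)*(p + 2)^2*(p + 3)*(p - 5)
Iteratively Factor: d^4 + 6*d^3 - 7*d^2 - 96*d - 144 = (d + 3)*(d^3 + 3*d^2 - 16*d - 48) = (d + 3)^2*(d^2 - 16) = (d + 3)^2*(d + 4)*(d - 4)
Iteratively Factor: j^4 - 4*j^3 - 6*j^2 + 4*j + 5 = (j + 1)*(j^3 - 5*j^2 - j + 5) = (j - 5)*(j + 1)*(j^2 - 1) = (j - 5)*(j - 1)*(j + 1)*(j + 1)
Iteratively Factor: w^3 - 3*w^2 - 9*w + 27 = (w + 3)*(w^2 - 6*w + 9) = (w - 3)*(w + 3)*(w - 3)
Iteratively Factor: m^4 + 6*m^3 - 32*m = (m)*(m^3 + 6*m^2 - 32) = m*(m + 4)*(m^2 + 2*m - 8) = m*(m + 4)^2*(m - 2)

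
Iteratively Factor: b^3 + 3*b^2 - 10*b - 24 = (b + 4)*(b^2 - b - 6) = (b + 2)*(b + 4)*(b - 3)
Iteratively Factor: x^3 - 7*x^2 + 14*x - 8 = (x - 1)*(x^2 - 6*x + 8) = (x - 4)*(x - 1)*(x - 2)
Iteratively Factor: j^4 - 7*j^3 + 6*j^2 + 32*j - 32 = (j + 2)*(j^3 - 9*j^2 + 24*j - 16) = (j - 4)*(j + 2)*(j^2 - 5*j + 4) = (j - 4)^2*(j + 2)*(j - 1)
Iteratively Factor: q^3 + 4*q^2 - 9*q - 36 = (q - 3)*(q^2 + 7*q + 12) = (q - 3)*(q + 4)*(q + 3)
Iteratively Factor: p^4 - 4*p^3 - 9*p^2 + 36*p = (p - 4)*(p^3 - 9*p) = (p - 4)*(p + 3)*(p^2 - 3*p) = p*(p - 4)*(p + 3)*(p - 3)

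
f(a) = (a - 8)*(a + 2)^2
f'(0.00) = -28.00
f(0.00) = -32.00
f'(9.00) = 143.00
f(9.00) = 121.00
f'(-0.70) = -20.93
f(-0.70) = -14.70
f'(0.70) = -32.13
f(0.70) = -53.22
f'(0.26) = -29.88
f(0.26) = -39.53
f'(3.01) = -24.90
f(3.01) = -125.25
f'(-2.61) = 13.32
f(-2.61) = -3.95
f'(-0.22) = -26.09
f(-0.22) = -26.04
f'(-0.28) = -25.52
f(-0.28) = -24.50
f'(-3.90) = 48.83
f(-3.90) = -42.96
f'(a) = (a - 8)*(2*a + 4) + (a + 2)^2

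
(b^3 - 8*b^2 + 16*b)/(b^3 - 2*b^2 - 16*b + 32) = b*(b - 4)/(b^2 + 2*b - 8)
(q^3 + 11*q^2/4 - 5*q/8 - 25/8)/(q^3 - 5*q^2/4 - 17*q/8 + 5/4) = (2*q^2 + 3*q - 5)/(2*q^2 - 5*q + 2)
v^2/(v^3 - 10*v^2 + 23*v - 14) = v^2/(v^3 - 10*v^2 + 23*v - 14)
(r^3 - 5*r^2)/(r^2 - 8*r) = r*(r - 5)/(r - 8)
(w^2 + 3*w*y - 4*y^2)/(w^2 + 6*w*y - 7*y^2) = (w + 4*y)/(w + 7*y)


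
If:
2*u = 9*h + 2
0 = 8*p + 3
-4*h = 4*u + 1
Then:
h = -5/22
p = -3/8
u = -1/44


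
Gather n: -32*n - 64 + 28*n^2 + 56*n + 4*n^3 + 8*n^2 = 4*n^3 + 36*n^2 + 24*n - 64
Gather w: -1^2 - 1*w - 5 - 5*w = -6*w - 6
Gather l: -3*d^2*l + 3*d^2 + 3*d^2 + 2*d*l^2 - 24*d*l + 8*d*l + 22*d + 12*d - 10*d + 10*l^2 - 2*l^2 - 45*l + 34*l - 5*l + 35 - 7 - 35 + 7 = 6*d^2 + 24*d + l^2*(2*d + 8) + l*(-3*d^2 - 16*d - 16)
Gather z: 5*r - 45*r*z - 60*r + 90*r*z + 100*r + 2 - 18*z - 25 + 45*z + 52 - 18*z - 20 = 45*r + z*(45*r + 9) + 9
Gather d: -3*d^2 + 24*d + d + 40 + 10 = -3*d^2 + 25*d + 50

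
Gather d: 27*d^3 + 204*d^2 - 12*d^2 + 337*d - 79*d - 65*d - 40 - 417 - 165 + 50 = 27*d^3 + 192*d^2 + 193*d - 572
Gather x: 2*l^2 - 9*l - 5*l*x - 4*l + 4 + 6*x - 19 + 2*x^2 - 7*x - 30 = 2*l^2 - 13*l + 2*x^2 + x*(-5*l - 1) - 45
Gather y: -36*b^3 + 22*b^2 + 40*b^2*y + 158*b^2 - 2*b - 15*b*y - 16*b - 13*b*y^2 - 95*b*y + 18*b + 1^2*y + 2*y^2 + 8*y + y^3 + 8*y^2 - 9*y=-36*b^3 + 180*b^2 + y^3 + y^2*(10 - 13*b) + y*(40*b^2 - 110*b)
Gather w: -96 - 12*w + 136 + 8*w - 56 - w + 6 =-5*w - 10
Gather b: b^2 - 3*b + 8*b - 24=b^2 + 5*b - 24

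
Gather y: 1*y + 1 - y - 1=0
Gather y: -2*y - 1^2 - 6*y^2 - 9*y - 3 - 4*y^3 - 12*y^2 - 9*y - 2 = -4*y^3 - 18*y^2 - 20*y - 6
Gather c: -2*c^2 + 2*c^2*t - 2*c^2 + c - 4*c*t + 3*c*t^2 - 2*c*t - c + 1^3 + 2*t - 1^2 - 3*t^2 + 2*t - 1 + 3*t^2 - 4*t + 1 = c^2*(2*t - 4) + c*(3*t^2 - 6*t)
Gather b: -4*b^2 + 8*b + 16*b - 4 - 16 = -4*b^2 + 24*b - 20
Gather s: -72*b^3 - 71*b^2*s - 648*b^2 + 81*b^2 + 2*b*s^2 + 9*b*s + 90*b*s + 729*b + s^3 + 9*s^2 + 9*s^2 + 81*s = -72*b^3 - 567*b^2 + 729*b + s^3 + s^2*(2*b + 18) + s*(-71*b^2 + 99*b + 81)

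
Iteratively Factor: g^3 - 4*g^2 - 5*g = (g + 1)*(g^2 - 5*g) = g*(g + 1)*(g - 5)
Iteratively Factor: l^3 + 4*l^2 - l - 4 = (l - 1)*(l^2 + 5*l + 4) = (l - 1)*(l + 1)*(l + 4)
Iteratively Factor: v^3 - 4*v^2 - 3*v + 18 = (v + 2)*(v^2 - 6*v + 9) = (v - 3)*(v + 2)*(v - 3)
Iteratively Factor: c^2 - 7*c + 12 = (c - 4)*(c - 3)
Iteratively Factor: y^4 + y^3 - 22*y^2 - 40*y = (y - 5)*(y^3 + 6*y^2 + 8*y) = (y - 5)*(y + 2)*(y^2 + 4*y) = y*(y - 5)*(y + 2)*(y + 4)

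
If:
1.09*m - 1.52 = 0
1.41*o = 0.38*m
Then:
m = 1.39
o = 0.38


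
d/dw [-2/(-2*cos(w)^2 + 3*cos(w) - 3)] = 2*(4*cos(w) - 3)*sin(w)/(-3*cos(w) + cos(2*w) + 4)^2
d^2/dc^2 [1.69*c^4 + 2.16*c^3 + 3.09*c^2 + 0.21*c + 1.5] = 20.28*c^2 + 12.96*c + 6.18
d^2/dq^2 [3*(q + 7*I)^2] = 6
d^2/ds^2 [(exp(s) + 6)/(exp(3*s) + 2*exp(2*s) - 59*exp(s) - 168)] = (4*exp(6*s) + 60*exp(5*s) + 372*exp(4*s) + 1690*exp(3*s) + 8964*exp(2*s) + 19038*exp(s) - 31248)*exp(s)/(exp(9*s) + 6*exp(8*s) - 165*exp(7*s) - 1204*exp(6*s) + 7719*exp(5*s) + 78342*exp(4*s) - 1763*exp(3*s) - 1585080*exp(2*s) - 4995648*exp(s) - 4741632)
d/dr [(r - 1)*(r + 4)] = 2*r + 3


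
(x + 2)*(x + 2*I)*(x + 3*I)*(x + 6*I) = x^4 + 2*x^3 + 11*I*x^3 - 36*x^2 + 22*I*x^2 - 72*x - 36*I*x - 72*I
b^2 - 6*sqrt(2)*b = b*(b - 6*sqrt(2))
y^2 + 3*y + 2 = (y + 1)*(y + 2)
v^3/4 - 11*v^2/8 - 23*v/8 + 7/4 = (v/4 + 1/2)*(v - 7)*(v - 1/2)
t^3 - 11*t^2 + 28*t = t*(t - 7)*(t - 4)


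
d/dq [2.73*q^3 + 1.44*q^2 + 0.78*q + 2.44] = 8.19*q^2 + 2.88*q + 0.78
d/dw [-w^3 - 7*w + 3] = -3*w^2 - 7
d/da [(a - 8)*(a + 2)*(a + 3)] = 3*a^2 - 6*a - 34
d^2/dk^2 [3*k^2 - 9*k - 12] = 6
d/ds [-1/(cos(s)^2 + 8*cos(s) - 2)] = -2*(cos(s) + 4)*sin(s)/(cos(s)^2 + 8*cos(s) - 2)^2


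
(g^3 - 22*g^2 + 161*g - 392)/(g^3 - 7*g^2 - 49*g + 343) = (g - 8)/(g + 7)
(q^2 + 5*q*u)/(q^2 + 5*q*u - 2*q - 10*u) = q/(q - 2)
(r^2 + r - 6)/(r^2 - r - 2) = (r + 3)/(r + 1)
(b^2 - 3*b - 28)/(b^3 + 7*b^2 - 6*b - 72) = (b - 7)/(b^2 + 3*b - 18)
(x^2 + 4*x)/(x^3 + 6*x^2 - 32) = x/(x^2 + 2*x - 8)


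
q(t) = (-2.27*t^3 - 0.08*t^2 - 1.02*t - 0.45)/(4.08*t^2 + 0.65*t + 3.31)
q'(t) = (-8.16*t - 0.65)*(-2.27*t^3 - 0.08*t^2 - 1.02*t - 0.45)/(4.08*t^2 + 0.65*t + 3.31)^2 + (-6.81*t^2 - 0.16*t - 1.02)/(4.08*t^2 + 0.65*t + 3.31)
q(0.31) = -0.22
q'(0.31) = -0.27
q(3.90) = -2.07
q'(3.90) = -0.56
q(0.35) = -0.23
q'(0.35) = -0.28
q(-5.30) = 2.98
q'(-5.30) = -0.57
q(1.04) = -0.49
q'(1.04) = -0.48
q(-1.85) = 0.97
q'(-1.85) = -0.63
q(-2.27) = 1.23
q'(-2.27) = -0.61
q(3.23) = -1.69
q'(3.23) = -0.56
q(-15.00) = 8.40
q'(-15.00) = -0.56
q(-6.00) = 3.37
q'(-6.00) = -0.56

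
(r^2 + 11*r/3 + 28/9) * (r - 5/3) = r^3 + 2*r^2 - 3*r - 140/27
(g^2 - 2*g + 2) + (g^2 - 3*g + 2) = 2*g^2 - 5*g + 4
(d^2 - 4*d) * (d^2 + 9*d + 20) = d^4 + 5*d^3 - 16*d^2 - 80*d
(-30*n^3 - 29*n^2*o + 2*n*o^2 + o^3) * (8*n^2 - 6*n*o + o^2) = -240*n^5 - 52*n^4*o + 160*n^3*o^2 - 33*n^2*o^3 - 4*n*o^4 + o^5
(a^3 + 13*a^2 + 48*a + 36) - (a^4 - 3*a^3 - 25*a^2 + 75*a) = -a^4 + 4*a^3 + 38*a^2 - 27*a + 36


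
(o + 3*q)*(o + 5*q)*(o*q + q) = o^3*q + 8*o^2*q^2 + o^2*q + 15*o*q^3 + 8*o*q^2 + 15*q^3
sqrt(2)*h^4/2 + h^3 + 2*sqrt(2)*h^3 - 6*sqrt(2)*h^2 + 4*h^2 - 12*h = h*(h - 2)*(h + 6)*(sqrt(2)*h/2 + 1)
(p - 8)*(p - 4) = p^2 - 12*p + 32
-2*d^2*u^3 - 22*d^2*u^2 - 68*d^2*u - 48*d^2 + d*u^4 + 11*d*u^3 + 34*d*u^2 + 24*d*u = (-2*d + u)*(u + 4)*(u + 6)*(d*u + d)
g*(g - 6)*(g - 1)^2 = g^4 - 8*g^3 + 13*g^2 - 6*g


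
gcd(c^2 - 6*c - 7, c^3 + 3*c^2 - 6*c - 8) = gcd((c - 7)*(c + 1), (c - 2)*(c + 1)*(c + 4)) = c + 1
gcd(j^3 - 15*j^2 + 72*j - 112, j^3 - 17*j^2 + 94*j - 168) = j^2 - 11*j + 28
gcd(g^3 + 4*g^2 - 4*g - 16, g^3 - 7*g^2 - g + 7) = 1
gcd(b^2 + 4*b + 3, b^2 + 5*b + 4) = b + 1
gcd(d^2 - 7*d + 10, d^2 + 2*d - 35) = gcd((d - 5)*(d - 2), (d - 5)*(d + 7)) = d - 5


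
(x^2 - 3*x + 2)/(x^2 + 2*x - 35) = (x^2 - 3*x + 2)/(x^2 + 2*x - 35)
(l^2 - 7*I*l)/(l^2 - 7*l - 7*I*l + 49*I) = l/(l - 7)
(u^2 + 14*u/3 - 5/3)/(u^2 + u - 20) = (u - 1/3)/(u - 4)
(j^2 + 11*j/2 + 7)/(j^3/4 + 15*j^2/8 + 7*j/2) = 4*(j + 2)/(j*(j + 4))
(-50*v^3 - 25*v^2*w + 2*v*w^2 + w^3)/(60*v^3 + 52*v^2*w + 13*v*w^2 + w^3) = (-5*v + w)/(6*v + w)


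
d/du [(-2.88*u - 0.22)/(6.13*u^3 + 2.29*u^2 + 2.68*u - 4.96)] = (35.3088*u^3 + 10.641*u^2 + 1.0076*u + 14.8744)/(37.5769*u^6 + 28.0754*u^5 + 38.1009*u^4 - 48.5352*u^3 - 15.5344*u^2 - 26.5856*u + 24.6016)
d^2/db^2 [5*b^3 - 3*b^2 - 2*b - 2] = 30*b - 6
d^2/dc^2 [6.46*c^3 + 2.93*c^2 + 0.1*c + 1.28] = 38.76*c + 5.86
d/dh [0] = 0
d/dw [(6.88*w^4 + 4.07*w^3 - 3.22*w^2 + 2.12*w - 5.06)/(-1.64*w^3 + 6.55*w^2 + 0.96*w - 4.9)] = (-11.2832*w^6 + 90.128*w^5 + 41.1921*w^4 - 120.08*w^3 - 101.7014*w^2 + 97.842*w - 5.5304)/(2.6896*w^6 - 21.484*w^5 + 39.7537*w^4 + 28.648*w^3 - 63.2684*w^2 - 9.408*w + 24.01)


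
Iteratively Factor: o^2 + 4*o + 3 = (o + 3)*(o + 1)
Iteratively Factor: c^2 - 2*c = (c)*(c - 2)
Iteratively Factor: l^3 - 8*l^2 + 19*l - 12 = (l - 1)*(l^2 - 7*l + 12) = (l - 4)*(l - 1)*(l - 3)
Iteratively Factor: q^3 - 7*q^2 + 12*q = (q - 3)*(q^2 - 4*q) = (q - 4)*(q - 3)*(q)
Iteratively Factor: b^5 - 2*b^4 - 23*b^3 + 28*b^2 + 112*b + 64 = (b - 4)*(b^4 + 2*b^3 - 15*b^2 - 32*b - 16) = (b - 4)*(b + 1)*(b^3 + b^2 - 16*b - 16) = (b - 4)*(b + 1)*(b + 4)*(b^2 - 3*b - 4) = (b - 4)*(b + 1)^2*(b + 4)*(b - 4)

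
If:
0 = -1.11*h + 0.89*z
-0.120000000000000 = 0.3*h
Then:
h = -0.40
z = -0.50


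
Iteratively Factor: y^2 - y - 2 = (y - 2)*(y + 1)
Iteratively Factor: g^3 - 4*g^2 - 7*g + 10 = (g - 1)*(g^2 - 3*g - 10) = (g - 1)*(g + 2)*(g - 5)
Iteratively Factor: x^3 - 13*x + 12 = (x + 4)*(x^2 - 4*x + 3) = (x - 1)*(x + 4)*(x - 3)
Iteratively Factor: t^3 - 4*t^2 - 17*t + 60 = (t - 5)*(t^2 + t - 12) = (t - 5)*(t - 3)*(t + 4)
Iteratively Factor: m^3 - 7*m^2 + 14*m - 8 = (m - 1)*(m^2 - 6*m + 8) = (m - 4)*(m - 1)*(m - 2)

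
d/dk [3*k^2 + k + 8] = 6*k + 1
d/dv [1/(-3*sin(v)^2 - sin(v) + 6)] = (6*sin(v) + 1)*cos(v)/(3*sin(v)^2 + sin(v) - 6)^2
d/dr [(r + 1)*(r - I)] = 2*r + 1 - I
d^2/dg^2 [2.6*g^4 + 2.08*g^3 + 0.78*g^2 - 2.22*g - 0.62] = 31.2*g^2 + 12.48*g + 1.56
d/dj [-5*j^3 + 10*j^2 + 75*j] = -15*j^2 + 20*j + 75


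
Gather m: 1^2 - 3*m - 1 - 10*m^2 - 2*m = -10*m^2 - 5*m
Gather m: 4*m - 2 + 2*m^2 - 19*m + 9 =2*m^2 - 15*m + 7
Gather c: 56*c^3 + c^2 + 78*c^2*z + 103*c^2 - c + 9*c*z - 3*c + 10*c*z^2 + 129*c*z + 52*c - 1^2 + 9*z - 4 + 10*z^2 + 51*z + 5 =56*c^3 + c^2*(78*z + 104) + c*(10*z^2 + 138*z + 48) + 10*z^2 + 60*z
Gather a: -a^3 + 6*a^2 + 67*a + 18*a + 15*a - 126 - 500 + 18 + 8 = -a^3 + 6*a^2 + 100*a - 600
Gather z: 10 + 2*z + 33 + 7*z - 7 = 9*z + 36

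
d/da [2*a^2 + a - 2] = 4*a + 1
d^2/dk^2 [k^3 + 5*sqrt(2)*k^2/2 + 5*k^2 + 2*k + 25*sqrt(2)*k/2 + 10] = 6*k + 5*sqrt(2) + 10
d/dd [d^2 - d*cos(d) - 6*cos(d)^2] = d*sin(d) + 2*d + 6*sin(2*d) - cos(d)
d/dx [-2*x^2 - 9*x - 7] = -4*x - 9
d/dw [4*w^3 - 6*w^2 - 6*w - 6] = 12*w^2 - 12*w - 6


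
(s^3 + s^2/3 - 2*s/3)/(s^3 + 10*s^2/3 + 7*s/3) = (3*s - 2)/(3*s + 7)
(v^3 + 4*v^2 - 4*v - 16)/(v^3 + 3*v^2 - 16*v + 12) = (v^2 + 6*v + 8)/(v^2 + 5*v - 6)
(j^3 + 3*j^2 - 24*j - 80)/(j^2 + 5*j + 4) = (j^2 - j - 20)/(j + 1)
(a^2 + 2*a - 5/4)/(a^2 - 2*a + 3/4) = (2*a + 5)/(2*a - 3)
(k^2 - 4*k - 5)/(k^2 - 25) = (k + 1)/(k + 5)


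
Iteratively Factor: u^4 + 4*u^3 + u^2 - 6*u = (u - 1)*(u^3 + 5*u^2 + 6*u) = (u - 1)*(u + 2)*(u^2 + 3*u) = (u - 1)*(u + 2)*(u + 3)*(u)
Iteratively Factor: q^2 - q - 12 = (q - 4)*(q + 3)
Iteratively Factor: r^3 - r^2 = (r)*(r^2 - r) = r*(r - 1)*(r)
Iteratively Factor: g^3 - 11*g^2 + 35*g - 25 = (g - 1)*(g^2 - 10*g + 25) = (g - 5)*(g - 1)*(g - 5)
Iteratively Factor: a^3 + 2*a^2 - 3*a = (a)*(a^2 + 2*a - 3) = a*(a - 1)*(a + 3)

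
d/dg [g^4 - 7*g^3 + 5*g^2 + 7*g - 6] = 4*g^3 - 21*g^2 + 10*g + 7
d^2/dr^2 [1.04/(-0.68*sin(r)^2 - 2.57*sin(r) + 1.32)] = (1.923584*sin(r)^4 + 5.452512*sin(r)^3 + 7.717736*sin(r)^2 - 7.376928*sin(r) - 15.6052)/(0.68*sin(r)^2 + 2.57*sin(r) - 1.32)^3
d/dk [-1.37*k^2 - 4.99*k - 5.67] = -2.74*k - 4.99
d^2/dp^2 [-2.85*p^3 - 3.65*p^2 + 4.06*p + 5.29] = -17.1*p - 7.3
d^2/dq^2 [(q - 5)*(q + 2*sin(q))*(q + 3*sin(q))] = -5*q^2*sin(q) + 25*q*sin(q) + 20*q*cos(q) + 12*q*cos(2*q) + 6*q + 10*sin(q) + 12*sin(2*q) - 50*cos(q) - 60*cos(2*q) - 10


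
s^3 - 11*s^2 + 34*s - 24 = (s - 6)*(s - 4)*(s - 1)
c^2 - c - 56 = (c - 8)*(c + 7)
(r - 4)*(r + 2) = r^2 - 2*r - 8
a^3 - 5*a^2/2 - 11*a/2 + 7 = (a - 7/2)*(a - 1)*(a + 2)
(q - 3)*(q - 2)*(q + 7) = q^3 + 2*q^2 - 29*q + 42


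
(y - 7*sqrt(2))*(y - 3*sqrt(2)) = y^2 - 10*sqrt(2)*y + 42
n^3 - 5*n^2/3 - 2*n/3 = n*(n - 2)*(n + 1/3)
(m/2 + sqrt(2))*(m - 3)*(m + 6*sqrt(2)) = m^3/2 - 3*m^2/2 + 4*sqrt(2)*m^2 - 12*sqrt(2)*m + 12*m - 36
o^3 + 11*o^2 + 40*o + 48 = (o + 3)*(o + 4)^2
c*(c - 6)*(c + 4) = c^3 - 2*c^2 - 24*c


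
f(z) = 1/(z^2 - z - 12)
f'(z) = (1 - 2*z)/(z^2 - z - 12)^2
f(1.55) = -0.09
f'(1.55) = -0.02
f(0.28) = -0.08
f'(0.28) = 0.00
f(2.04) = -0.10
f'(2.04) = -0.03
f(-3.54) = 0.25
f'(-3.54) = 0.49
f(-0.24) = -0.09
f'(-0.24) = 0.01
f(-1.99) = -0.17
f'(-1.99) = 0.14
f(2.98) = -0.16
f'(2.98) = -0.13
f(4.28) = 0.49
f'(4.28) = -1.82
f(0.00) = -0.08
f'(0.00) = 0.01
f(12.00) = 0.01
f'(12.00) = 0.00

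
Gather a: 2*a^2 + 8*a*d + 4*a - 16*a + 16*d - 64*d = 2*a^2 + a*(8*d - 12) - 48*d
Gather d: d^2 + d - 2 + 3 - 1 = d^2 + d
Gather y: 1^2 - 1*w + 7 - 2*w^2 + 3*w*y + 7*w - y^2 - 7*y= -2*w^2 + 6*w - y^2 + y*(3*w - 7) + 8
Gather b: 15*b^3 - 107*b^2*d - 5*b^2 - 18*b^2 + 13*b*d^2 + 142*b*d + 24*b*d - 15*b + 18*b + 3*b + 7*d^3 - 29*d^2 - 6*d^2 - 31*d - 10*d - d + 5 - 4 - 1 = 15*b^3 + b^2*(-107*d - 23) + b*(13*d^2 + 166*d + 6) + 7*d^3 - 35*d^2 - 42*d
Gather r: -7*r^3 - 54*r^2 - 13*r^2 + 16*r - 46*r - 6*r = -7*r^3 - 67*r^2 - 36*r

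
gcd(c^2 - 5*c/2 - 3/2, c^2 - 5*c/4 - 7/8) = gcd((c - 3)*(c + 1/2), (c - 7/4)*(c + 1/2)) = c + 1/2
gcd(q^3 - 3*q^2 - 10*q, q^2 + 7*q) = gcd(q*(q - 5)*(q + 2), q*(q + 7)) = q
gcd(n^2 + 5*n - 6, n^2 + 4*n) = 1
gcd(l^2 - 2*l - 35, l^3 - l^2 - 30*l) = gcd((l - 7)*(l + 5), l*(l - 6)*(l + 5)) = l + 5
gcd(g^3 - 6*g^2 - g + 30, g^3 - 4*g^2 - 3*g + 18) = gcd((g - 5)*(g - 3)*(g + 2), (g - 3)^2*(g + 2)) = g^2 - g - 6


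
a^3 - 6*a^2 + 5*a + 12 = (a - 4)*(a - 3)*(a + 1)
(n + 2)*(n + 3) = n^2 + 5*n + 6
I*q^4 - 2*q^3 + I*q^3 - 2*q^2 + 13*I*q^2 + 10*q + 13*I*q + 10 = (q - 2*I)*(q - I)*(q + 5*I)*(I*q + I)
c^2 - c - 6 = (c - 3)*(c + 2)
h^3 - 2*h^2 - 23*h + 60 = (h - 4)*(h - 3)*(h + 5)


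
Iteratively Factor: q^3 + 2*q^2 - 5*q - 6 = (q - 2)*(q^2 + 4*q + 3) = (q - 2)*(q + 3)*(q + 1)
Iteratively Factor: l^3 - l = (l)*(l^2 - 1) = l*(l - 1)*(l + 1)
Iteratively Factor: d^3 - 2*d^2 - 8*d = (d - 4)*(d^2 + 2*d) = (d - 4)*(d + 2)*(d)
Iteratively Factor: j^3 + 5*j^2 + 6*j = (j)*(j^2 + 5*j + 6) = j*(j + 2)*(j + 3)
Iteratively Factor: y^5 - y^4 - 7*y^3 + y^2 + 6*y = (y)*(y^4 - y^3 - 7*y^2 + y + 6) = y*(y + 2)*(y^3 - 3*y^2 - y + 3) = y*(y + 1)*(y + 2)*(y^2 - 4*y + 3) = y*(y - 1)*(y + 1)*(y + 2)*(y - 3)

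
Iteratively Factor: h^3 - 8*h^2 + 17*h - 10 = (h - 2)*(h^2 - 6*h + 5) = (h - 5)*(h - 2)*(h - 1)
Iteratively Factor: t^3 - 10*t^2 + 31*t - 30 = (t - 3)*(t^2 - 7*t + 10) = (t - 5)*(t - 3)*(t - 2)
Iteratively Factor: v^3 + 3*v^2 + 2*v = (v)*(v^2 + 3*v + 2) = v*(v + 2)*(v + 1)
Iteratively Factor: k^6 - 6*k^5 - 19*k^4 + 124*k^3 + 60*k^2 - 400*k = (k + 2)*(k^5 - 8*k^4 - 3*k^3 + 130*k^2 - 200*k) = k*(k + 2)*(k^4 - 8*k^3 - 3*k^2 + 130*k - 200) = k*(k - 5)*(k + 2)*(k^3 - 3*k^2 - 18*k + 40) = k*(k - 5)^2*(k + 2)*(k^2 + 2*k - 8) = k*(k - 5)^2*(k - 2)*(k + 2)*(k + 4)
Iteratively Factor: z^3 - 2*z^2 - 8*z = (z + 2)*(z^2 - 4*z) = (z - 4)*(z + 2)*(z)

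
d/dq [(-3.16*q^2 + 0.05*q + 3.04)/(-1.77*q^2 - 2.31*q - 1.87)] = (7.3881*q^2 + 22.58*q + 6.9289)/(3.1329*q^4 + 8.1774*q^3 + 11.9559*q^2 + 8.6394*q + 3.4969)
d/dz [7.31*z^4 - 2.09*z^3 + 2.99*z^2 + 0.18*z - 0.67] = 29.24*z^3 - 6.27*z^2 + 5.98*z + 0.18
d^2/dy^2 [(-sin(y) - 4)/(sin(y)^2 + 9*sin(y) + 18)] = (sin(y)^5 + 7*sin(y)^4 - 2*sin(y)^3 - 150*sin(y)^2 - 432*sin(y) - 180)/(sin(y)^2 + 9*sin(y) + 18)^3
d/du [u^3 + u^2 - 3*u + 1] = 3*u^2 + 2*u - 3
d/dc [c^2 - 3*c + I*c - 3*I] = 2*c - 3 + I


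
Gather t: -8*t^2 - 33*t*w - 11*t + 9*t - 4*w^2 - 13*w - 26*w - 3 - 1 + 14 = -8*t^2 + t*(-33*w - 2) - 4*w^2 - 39*w + 10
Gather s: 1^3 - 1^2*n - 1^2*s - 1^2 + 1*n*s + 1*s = n*s - n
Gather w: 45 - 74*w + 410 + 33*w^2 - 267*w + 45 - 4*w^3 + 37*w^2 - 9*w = -4*w^3 + 70*w^2 - 350*w + 500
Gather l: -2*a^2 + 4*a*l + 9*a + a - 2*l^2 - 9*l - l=-2*a^2 + 10*a - 2*l^2 + l*(4*a - 10)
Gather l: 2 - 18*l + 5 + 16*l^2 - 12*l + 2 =16*l^2 - 30*l + 9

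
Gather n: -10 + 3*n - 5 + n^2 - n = n^2 + 2*n - 15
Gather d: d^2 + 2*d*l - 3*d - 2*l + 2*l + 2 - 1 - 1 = d^2 + d*(2*l - 3)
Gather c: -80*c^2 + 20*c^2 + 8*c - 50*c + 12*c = -60*c^2 - 30*c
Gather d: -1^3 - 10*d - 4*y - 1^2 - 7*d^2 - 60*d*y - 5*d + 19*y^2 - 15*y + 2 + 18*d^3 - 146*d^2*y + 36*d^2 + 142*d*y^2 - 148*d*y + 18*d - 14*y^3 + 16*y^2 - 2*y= 18*d^3 + d^2*(29 - 146*y) + d*(142*y^2 - 208*y + 3) - 14*y^3 + 35*y^2 - 21*y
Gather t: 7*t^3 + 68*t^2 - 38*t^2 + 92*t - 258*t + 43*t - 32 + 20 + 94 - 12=7*t^3 + 30*t^2 - 123*t + 70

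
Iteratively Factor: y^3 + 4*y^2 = (y)*(y^2 + 4*y) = y^2*(y + 4)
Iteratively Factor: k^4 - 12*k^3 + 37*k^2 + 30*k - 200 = (k + 2)*(k^3 - 14*k^2 + 65*k - 100) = (k - 5)*(k + 2)*(k^2 - 9*k + 20) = (k - 5)*(k - 4)*(k + 2)*(k - 5)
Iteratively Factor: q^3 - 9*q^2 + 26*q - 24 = (q - 3)*(q^2 - 6*q + 8) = (q - 4)*(q - 3)*(q - 2)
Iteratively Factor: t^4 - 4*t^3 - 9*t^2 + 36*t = (t + 3)*(t^3 - 7*t^2 + 12*t) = t*(t + 3)*(t^2 - 7*t + 12) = t*(t - 4)*(t + 3)*(t - 3)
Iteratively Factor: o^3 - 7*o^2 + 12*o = (o - 3)*(o^2 - 4*o) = o*(o - 3)*(o - 4)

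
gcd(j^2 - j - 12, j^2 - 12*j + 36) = 1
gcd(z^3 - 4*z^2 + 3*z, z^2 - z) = z^2 - z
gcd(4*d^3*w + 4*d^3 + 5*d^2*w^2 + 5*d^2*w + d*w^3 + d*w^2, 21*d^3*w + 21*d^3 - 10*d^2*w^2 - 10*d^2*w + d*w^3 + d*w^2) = d*w + d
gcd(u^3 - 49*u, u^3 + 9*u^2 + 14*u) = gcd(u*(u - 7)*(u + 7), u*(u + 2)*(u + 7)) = u^2 + 7*u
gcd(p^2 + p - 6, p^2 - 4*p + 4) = p - 2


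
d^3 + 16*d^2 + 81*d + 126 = (d + 3)*(d + 6)*(d + 7)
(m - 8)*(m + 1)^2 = m^3 - 6*m^2 - 15*m - 8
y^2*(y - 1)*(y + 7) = y^4 + 6*y^3 - 7*y^2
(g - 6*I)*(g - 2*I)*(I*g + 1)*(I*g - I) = -g^4 + g^3 + 9*I*g^3 + 20*g^2 - 9*I*g^2 - 20*g - 12*I*g + 12*I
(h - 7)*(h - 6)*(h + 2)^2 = h^4 - 9*h^3 - 6*h^2 + 116*h + 168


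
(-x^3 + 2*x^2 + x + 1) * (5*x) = -5*x^4 + 10*x^3 + 5*x^2 + 5*x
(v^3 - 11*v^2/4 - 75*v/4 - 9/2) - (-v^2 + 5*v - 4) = v^3 - 7*v^2/4 - 95*v/4 - 1/2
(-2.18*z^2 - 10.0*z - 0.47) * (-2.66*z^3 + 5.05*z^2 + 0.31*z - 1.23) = 5.7988*z^5 + 15.591*z^4 - 49.9256*z^3 - 2.7921*z^2 + 12.1543*z + 0.5781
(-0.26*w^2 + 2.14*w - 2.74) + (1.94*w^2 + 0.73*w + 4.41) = 1.68*w^2 + 2.87*w + 1.67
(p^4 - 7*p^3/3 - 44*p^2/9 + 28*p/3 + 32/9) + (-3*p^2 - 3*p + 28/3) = p^4 - 7*p^3/3 - 71*p^2/9 + 19*p/3 + 116/9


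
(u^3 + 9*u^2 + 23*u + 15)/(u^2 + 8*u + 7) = (u^2 + 8*u + 15)/(u + 7)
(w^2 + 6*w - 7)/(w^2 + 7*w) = (w - 1)/w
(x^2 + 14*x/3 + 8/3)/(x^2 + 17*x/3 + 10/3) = (x + 4)/(x + 5)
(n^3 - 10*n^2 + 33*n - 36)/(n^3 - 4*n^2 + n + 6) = (n^2 - 7*n + 12)/(n^2 - n - 2)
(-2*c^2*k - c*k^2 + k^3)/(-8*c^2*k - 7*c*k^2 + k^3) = (2*c - k)/(8*c - k)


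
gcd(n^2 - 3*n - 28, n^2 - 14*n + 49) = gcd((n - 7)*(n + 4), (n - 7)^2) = n - 7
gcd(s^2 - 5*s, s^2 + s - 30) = s - 5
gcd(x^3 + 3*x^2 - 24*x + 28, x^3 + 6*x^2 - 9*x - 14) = x^2 + 5*x - 14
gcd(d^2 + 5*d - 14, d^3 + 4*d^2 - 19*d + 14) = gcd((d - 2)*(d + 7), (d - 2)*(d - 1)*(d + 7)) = d^2 + 5*d - 14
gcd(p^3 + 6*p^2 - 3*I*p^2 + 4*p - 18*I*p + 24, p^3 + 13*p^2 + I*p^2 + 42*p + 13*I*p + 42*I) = p^2 + p*(6 + I) + 6*I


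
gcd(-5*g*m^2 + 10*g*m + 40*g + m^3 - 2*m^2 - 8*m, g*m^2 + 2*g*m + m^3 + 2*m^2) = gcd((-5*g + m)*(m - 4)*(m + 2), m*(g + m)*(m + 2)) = m + 2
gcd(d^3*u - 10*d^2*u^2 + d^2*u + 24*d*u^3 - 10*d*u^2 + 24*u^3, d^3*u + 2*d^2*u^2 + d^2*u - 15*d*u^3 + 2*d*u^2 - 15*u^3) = d*u + u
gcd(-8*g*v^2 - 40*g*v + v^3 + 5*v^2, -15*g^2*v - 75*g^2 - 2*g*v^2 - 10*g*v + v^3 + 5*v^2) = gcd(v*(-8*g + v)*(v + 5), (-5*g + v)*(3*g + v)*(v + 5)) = v + 5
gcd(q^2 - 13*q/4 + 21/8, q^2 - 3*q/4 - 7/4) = q - 7/4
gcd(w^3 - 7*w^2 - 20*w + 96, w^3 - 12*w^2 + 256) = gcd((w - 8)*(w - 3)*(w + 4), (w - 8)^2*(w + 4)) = w^2 - 4*w - 32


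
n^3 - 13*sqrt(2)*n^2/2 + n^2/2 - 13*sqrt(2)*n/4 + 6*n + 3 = (n + 1/2)*(n - 6*sqrt(2))*(n - sqrt(2)/2)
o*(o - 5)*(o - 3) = o^3 - 8*o^2 + 15*o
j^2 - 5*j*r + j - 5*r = (j + 1)*(j - 5*r)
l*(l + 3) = l^2 + 3*l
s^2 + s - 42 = (s - 6)*(s + 7)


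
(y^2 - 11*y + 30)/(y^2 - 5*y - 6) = (y - 5)/(y + 1)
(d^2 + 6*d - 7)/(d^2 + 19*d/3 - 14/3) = 3*(d - 1)/(3*d - 2)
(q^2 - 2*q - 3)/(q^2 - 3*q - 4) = (q - 3)/(q - 4)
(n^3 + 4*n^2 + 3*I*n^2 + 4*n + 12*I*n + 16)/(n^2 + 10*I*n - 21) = (n^3 + n^2*(4 + 3*I) + n*(4 + 12*I) + 16)/(n^2 + 10*I*n - 21)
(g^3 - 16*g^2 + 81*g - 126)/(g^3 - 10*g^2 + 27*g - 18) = (g - 7)/(g - 1)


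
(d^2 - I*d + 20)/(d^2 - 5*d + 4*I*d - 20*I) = (d - 5*I)/(d - 5)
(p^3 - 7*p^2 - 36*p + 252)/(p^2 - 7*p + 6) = (p^2 - p - 42)/(p - 1)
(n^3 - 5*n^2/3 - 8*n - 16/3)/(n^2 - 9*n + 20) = (3*n^2 + 7*n + 4)/(3*(n - 5))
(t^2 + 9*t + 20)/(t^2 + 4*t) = (t + 5)/t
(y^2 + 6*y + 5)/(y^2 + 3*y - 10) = (y + 1)/(y - 2)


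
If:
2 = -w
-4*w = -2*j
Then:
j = -4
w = -2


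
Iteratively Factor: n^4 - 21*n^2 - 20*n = (n + 1)*(n^3 - n^2 - 20*n) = n*(n + 1)*(n^2 - n - 20) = n*(n - 5)*(n + 1)*(n + 4)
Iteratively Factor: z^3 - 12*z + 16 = (z - 2)*(z^2 + 2*z - 8) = (z - 2)^2*(z + 4)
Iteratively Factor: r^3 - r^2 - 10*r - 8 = (r + 2)*(r^2 - 3*r - 4) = (r + 1)*(r + 2)*(r - 4)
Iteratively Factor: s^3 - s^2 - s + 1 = (s - 1)*(s^2 - 1) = (s - 1)^2*(s + 1)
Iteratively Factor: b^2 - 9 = (b - 3)*(b + 3)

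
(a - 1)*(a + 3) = a^2 + 2*a - 3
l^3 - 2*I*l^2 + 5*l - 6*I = (l - 3*I)*(l - I)*(l + 2*I)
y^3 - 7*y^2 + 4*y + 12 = (y - 6)*(y - 2)*(y + 1)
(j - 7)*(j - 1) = j^2 - 8*j + 7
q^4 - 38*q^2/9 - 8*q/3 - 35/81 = (q - 7/3)*(q + 1/3)^2*(q + 5/3)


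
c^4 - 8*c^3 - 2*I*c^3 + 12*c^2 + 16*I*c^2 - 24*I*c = c*(c - 6)*(c - 2)*(c - 2*I)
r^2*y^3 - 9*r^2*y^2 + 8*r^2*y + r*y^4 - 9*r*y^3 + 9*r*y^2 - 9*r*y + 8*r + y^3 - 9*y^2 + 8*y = (r + y)*(y - 8)*(y - 1)*(r*y + 1)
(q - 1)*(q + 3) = q^2 + 2*q - 3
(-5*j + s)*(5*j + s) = -25*j^2 + s^2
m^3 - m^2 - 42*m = m*(m - 7)*(m + 6)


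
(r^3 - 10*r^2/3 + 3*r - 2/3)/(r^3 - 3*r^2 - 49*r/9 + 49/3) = 3*(3*r^3 - 10*r^2 + 9*r - 2)/(9*r^3 - 27*r^2 - 49*r + 147)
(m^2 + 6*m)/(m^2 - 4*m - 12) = m*(m + 6)/(m^2 - 4*m - 12)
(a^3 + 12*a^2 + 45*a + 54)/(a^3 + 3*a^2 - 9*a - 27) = (a + 6)/(a - 3)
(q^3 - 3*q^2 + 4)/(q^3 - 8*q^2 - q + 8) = (q^2 - 4*q + 4)/(q^2 - 9*q + 8)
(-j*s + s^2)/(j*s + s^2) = (-j + s)/(j + s)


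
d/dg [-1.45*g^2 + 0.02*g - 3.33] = 0.02 - 2.9*g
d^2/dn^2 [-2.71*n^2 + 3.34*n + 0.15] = -5.42000000000000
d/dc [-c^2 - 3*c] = -2*c - 3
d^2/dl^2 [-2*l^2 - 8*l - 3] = -4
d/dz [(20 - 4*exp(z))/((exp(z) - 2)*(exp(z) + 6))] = 4*(exp(2*z) - 10*exp(z) - 8)*exp(z)/(exp(4*z) + 8*exp(3*z) - 8*exp(2*z) - 96*exp(z) + 144)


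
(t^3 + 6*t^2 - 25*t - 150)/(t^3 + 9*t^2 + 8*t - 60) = (t - 5)/(t - 2)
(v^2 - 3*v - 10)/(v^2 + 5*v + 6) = (v - 5)/(v + 3)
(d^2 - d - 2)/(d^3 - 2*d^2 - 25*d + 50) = (d + 1)/(d^2 - 25)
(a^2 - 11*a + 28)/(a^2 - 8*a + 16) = (a - 7)/(a - 4)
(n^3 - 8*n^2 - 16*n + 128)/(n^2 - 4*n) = n - 4 - 32/n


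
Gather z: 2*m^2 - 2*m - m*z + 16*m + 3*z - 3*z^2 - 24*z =2*m^2 + 14*m - 3*z^2 + z*(-m - 21)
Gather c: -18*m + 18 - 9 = 9 - 18*m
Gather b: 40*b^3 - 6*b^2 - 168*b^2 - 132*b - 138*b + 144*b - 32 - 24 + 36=40*b^3 - 174*b^2 - 126*b - 20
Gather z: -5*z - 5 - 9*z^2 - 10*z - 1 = -9*z^2 - 15*z - 6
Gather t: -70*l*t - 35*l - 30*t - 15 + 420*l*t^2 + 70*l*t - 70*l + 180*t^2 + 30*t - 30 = -105*l + t^2*(420*l + 180) - 45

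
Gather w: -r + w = -r + w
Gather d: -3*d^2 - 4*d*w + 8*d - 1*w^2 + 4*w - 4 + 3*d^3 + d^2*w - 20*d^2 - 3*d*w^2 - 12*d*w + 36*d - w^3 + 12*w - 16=3*d^3 + d^2*(w - 23) + d*(-3*w^2 - 16*w + 44) - w^3 - w^2 + 16*w - 20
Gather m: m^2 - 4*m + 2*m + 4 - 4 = m^2 - 2*m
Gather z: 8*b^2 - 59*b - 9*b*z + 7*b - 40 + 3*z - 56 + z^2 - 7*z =8*b^2 - 52*b + z^2 + z*(-9*b - 4) - 96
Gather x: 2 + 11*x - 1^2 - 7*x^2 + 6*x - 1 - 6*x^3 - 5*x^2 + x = -6*x^3 - 12*x^2 + 18*x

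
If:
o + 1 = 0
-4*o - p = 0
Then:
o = -1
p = 4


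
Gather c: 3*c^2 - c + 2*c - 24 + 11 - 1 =3*c^2 + c - 14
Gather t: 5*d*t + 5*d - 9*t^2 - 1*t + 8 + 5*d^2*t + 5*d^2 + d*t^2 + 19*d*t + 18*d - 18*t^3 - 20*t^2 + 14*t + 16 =5*d^2 + 23*d - 18*t^3 + t^2*(d - 29) + t*(5*d^2 + 24*d + 13) + 24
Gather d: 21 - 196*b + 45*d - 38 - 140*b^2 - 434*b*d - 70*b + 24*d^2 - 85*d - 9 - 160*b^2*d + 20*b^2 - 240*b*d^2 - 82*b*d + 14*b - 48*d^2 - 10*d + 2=-120*b^2 - 252*b + d^2*(-240*b - 24) + d*(-160*b^2 - 516*b - 50) - 24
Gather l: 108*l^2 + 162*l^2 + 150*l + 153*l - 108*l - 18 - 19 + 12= 270*l^2 + 195*l - 25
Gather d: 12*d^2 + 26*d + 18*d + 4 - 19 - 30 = 12*d^2 + 44*d - 45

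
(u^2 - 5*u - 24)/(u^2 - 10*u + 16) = (u + 3)/(u - 2)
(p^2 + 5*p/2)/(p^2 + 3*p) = (p + 5/2)/(p + 3)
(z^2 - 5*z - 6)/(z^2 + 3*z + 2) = (z - 6)/(z + 2)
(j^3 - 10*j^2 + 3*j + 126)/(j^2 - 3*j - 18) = j - 7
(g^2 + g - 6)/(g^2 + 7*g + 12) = (g - 2)/(g + 4)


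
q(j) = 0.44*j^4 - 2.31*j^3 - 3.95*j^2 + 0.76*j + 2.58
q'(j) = 1.76*j^3 - 6.93*j^2 - 7.9*j + 0.76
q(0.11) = 2.61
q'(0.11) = -0.19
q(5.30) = -101.07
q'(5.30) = 26.25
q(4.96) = -106.40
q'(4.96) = 5.85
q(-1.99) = 10.53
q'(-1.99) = -24.83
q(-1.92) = 8.89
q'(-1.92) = -22.08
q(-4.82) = 403.31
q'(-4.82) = -319.25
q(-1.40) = 1.80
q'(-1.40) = -6.59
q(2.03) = -24.01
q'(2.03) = -29.11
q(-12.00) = 12540.18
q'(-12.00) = -3943.64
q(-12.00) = 12540.18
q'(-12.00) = -3943.64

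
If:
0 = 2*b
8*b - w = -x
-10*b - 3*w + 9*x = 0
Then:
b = 0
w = 0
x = 0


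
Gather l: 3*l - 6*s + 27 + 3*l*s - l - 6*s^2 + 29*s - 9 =l*(3*s + 2) - 6*s^2 + 23*s + 18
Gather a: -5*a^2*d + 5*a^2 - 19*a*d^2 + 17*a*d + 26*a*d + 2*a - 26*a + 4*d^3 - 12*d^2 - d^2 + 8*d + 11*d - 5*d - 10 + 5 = a^2*(5 - 5*d) + a*(-19*d^2 + 43*d - 24) + 4*d^3 - 13*d^2 + 14*d - 5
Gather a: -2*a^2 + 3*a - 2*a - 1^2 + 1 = -2*a^2 + a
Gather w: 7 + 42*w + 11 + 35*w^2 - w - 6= 35*w^2 + 41*w + 12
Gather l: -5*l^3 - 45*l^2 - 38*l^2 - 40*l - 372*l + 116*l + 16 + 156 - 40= -5*l^3 - 83*l^2 - 296*l + 132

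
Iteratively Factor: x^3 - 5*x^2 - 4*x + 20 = (x + 2)*(x^2 - 7*x + 10) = (x - 2)*(x + 2)*(x - 5)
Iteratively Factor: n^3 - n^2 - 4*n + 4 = (n - 2)*(n^2 + n - 2) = (n - 2)*(n + 2)*(n - 1)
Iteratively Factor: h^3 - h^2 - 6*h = (h - 3)*(h^2 + 2*h) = h*(h - 3)*(h + 2)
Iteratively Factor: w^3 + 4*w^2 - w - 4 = (w - 1)*(w^2 + 5*w + 4) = (w - 1)*(w + 4)*(w + 1)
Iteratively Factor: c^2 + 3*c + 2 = (c + 2)*(c + 1)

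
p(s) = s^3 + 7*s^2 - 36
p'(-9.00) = 117.00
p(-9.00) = -198.00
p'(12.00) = 600.00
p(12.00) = 2700.00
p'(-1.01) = -11.08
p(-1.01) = -29.89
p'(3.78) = 95.79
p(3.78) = 118.03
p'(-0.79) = -9.19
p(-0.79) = -32.12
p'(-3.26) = -13.76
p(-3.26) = 3.75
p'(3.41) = 82.62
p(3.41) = 85.05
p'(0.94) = 15.81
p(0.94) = -28.98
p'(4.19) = 111.33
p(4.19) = 160.45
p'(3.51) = 86.10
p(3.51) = 93.48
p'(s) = 3*s^2 + 14*s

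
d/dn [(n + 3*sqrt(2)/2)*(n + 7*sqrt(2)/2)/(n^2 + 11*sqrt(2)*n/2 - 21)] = (2*sqrt(2)*n^2 - 252*n - 651*sqrt(2))/(2*(2*n^4 + 22*sqrt(2)*n^3 + 37*n^2 - 462*sqrt(2)*n + 882))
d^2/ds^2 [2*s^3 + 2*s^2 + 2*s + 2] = 12*s + 4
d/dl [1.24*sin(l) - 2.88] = 1.24*cos(l)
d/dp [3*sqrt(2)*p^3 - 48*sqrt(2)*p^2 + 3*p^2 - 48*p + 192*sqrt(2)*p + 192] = 9*sqrt(2)*p^2 - 96*sqrt(2)*p + 6*p - 48 + 192*sqrt(2)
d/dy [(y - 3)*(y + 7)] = 2*y + 4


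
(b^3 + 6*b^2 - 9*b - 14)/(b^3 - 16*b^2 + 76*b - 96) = (b^2 + 8*b + 7)/(b^2 - 14*b + 48)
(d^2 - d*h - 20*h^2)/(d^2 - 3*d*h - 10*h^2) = (d + 4*h)/(d + 2*h)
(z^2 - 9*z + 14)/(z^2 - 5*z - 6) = (-z^2 + 9*z - 14)/(-z^2 + 5*z + 6)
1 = 1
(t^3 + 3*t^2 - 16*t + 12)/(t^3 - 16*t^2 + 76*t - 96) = (t^2 + 5*t - 6)/(t^2 - 14*t + 48)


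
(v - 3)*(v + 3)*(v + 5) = v^3 + 5*v^2 - 9*v - 45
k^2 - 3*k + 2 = (k - 2)*(k - 1)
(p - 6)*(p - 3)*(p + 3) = p^3 - 6*p^2 - 9*p + 54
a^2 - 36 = (a - 6)*(a + 6)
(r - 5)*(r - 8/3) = r^2 - 23*r/3 + 40/3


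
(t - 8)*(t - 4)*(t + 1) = t^3 - 11*t^2 + 20*t + 32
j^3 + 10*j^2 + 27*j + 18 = (j + 1)*(j + 3)*(j + 6)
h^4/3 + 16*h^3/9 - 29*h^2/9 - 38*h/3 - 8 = (h/3 + 1/3)*(h - 3)*(h + 4/3)*(h + 6)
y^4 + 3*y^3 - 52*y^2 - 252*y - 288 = (y - 8)*(y + 2)*(y + 3)*(y + 6)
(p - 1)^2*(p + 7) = p^3 + 5*p^2 - 13*p + 7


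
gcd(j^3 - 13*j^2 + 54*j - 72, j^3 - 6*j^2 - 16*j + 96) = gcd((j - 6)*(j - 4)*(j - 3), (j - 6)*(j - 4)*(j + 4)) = j^2 - 10*j + 24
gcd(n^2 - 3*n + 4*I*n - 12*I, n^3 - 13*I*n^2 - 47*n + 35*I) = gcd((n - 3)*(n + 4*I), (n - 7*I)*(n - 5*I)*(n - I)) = 1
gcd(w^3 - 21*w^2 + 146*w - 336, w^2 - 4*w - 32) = w - 8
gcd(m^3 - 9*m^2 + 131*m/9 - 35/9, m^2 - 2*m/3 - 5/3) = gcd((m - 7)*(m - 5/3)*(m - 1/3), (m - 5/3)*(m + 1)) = m - 5/3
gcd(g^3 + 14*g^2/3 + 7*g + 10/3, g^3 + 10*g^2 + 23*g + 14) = g^2 + 3*g + 2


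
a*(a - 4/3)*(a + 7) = a^3 + 17*a^2/3 - 28*a/3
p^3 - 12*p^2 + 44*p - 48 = (p - 6)*(p - 4)*(p - 2)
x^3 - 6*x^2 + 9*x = x*(x - 3)^2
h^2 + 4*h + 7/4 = (h + 1/2)*(h + 7/2)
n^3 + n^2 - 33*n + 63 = (n - 3)^2*(n + 7)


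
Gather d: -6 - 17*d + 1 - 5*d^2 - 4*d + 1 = -5*d^2 - 21*d - 4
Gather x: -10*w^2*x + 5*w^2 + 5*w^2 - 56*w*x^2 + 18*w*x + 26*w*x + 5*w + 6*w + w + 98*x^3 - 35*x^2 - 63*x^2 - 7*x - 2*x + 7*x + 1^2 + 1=10*w^2 + 12*w + 98*x^3 + x^2*(-56*w - 98) + x*(-10*w^2 + 44*w - 2) + 2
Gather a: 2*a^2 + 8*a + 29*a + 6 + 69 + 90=2*a^2 + 37*a + 165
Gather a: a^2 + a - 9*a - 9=a^2 - 8*a - 9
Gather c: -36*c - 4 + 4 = -36*c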